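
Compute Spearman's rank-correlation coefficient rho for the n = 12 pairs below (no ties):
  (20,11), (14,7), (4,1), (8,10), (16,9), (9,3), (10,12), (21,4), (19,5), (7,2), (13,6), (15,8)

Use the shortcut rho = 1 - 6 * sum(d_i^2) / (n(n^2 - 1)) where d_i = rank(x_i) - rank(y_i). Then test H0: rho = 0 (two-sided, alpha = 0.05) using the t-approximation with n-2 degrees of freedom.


Step 1: Rank x and y separately (midranks; no ties here).
rank(x): 20->11, 14->7, 4->1, 8->3, 16->9, 9->4, 10->5, 21->12, 19->10, 7->2, 13->6, 15->8
rank(y): 11->11, 7->7, 1->1, 10->10, 9->9, 3->3, 12->12, 4->4, 5->5, 2->2, 6->6, 8->8
Step 2: d_i = R_x(i) - R_y(i); compute d_i^2.
  (11-11)^2=0, (7-7)^2=0, (1-1)^2=0, (3-10)^2=49, (9-9)^2=0, (4-3)^2=1, (5-12)^2=49, (12-4)^2=64, (10-5)^2=25, (2-2)^2=0, (6-6)^2=0, (8-8)^2=0
sum(d^2) = 188.
Step 3: rho = 1 - 6*188 / (12*(12^2 - 1)) = 1 - 1128/1716 = 0.342657.
Step 4: Under H0, t = rho * sqrt((n-2)/(1-rho^2)) = 1.1534 ~ t(10).
Step 5: Two-sided p-value from the t-distribution with 10 df = 0.275567.
Step 6: alpha = 0.05. fail to reject H0.

rho = 0.3427, p = 0.275567, fail to reject H0 at alpha = 0.05.


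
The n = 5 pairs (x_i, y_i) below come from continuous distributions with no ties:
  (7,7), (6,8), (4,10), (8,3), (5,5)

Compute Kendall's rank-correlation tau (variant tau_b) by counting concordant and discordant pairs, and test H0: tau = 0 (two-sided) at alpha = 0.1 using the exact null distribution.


Step 1: Enumerate the 10 unordered pairs (i,j) with i<j and classify each by sign(x_j-x_i) * sign(y_j-y_i).
  (1,2):dx=-1,dy=+1->D; (1,3):dx=-3,dy=+3->D; (1,4):dx=+1,dy=-4->D; (1,5):dx=-2,dy=-2->C
  (2,3):dx=-2,dy=+2->D; (2,4):dx=+2,dy=-5->D; (2,5):dx=-1,dy=-3->C; (3,4):dx=+4,dy=-7->D
  (3,5):dx=+1,dy=-5->D; (4,5):dx=-3,dy=+2->D
Step 2: C = 2, D = 8, total pairs = 10.
Step 3: tau = (C - D)/(n(n-1)/2) = (2 - 8)/10 = -0.600000.
Step 4: Exact two-sided p-value (enumerate n! = 120 permutations of y under H0): p = 0.233333.
Step 5: alpha = 0.1. fail to reject H0.

tau_b = -0.6000 (C=2, D=8), p = 0.233333, fail to reject H0.


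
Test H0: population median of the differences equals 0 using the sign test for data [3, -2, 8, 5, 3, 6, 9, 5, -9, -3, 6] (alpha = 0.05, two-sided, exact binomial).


Step 1: Discard zero differences. Original n = 11; n_eff = number of nonzero differences = 11.
Nonzero differences (with sign): +3, -2, +8, +5, +3, +6, +9, +5, -9, -3, +6
Step 2: Count signs: positive = 8, negative = 3.
Step 3: Under H0: P(positive) = 0.5, so the number of positives S ~ Bin(11, 0.5).
Step 4: Two-sided exact p-value = sum of Bin(11,0.5) probabilities at or below the observed probability = 0.226562.
Step 5: alpha = 0.05. fail to reject H0.

n_eff = 11, pos = 8, neg = 3, p = 0.226562, fail to reject H0.


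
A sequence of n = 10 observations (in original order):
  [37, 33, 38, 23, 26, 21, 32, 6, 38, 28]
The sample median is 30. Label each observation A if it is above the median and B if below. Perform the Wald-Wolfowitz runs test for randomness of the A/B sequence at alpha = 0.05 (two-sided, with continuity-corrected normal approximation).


Step 1: Compute median = 30; label A = above, B = below.
Labels in order: AAABBBABAB  (n_A = 5, n_B = 5)
Step 2: Count runs R = 6.
Step 3: Under H0 (random ordering), E[R] = 2*n_A*n_B/(n_A+n_B) + 1 = 2*5*5/10 + 1 = 6.0000.
        Var[R] = 2*n_A*n_B*(2*n_A*n_B - n_A - n_B) / ((n_A+n_B)^2 * (n_A+n_B-1)) = 2000/900 = 2.2222.
        SD[R] = 1.4907.
Step 4: R = E[R], so z = 0 with no continuity correction.
Step 5: Two-sided p-value via normal approximation = 2*(1 - Phi(|z|)) = 1.000000.
Step 6: alpha = 0.05. fail to reject H0.

R = 6, z = 0.0000, p = 1.000000, fail to reject H0.


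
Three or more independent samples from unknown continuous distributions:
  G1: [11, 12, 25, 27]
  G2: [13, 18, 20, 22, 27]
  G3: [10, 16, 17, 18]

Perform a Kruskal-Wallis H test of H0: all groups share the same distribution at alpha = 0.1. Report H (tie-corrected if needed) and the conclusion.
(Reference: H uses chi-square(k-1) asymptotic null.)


Step 1: Combine all N = 13 observations and assign midranks.
sorted (value, group, rank): (10,G3,1), (11,G1,2), (12,G1,3), (13,G2,4), (16,G3,5), (17,G3,6), (18,G2,7.5), (18,G3,7.5), (20,G2,9), (22,G2,10), (25,G1,11), (27,G1,12.5), (27,G2,12.5)
Step 2: Sum ranks within each group.
R_1 = 28.5 (n_1 = 4)
R_2 = 43 (n_2 = 5)
R_3 = 19.5 (n_3 = 4)
Step 3: H = 12/(N(N+1)) * sum(R_i^2/n_i) - 3(N+1)
     = 12/(13*14) * (28.5^2/4 + 43^2/5 + 19.5^2/4) - 3*14
     = 0.065934 * 667.925 - 42
     = 2.039011.
Step 4: Ties present; correction factor C = 1 - 12/(13^3 - 13) = 0.994505. Corrected H = 2.039011 / 0.994505 = 2.050276.
Step 5: Under H0, H ~ chi^2(2); p-value = 0.358747.
Step 6: alpha = 0.1. fail to reject H0.

H = 2.0503, df = 2, p = 0.358747, fail to reject H0.


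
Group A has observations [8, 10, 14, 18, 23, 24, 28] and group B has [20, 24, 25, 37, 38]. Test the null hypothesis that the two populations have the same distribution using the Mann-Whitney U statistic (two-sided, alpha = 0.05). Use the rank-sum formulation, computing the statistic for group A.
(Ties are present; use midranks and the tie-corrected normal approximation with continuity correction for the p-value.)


Step 1: Combine and sort all 12 observations; assign midranks.
sorted (value, group): (8,X), (10,X), (14,X), (18,X), (20,Y), (23,X), (24,X), (24,Y), (25,Y), (28,X), (37,Y), (38,Y)
ranks: 8->1, 10->2, 14->3, 18->4, 20->5, 23->6, 24->7.5, 24->7.5, 25->9, 28->10, 37->11, 38->12
Step 2: Rank sum for X: R1 = 1 + 2 + 3 + 4 + 6 + 7.5 + 10 = 33.5.
Step 3: U_X = R1 - n1(n1+1)/2 = 33.5 - 7*8/2 = 33.5 - 28 = 5.5.
       U_Y = n1*n2 - U_X = 35 - 5.5 = 29.5.
Step 4: Ties are present, so use the tie-corrected normal approximation (with continuity correction) for the p-value.
Step 5: p-value = 0.061363; compare to alpha = 0.05. fail to reject H0.

U_X = 5.5, p = 0.061363, fail to reject H0 at alpha = 0.05.


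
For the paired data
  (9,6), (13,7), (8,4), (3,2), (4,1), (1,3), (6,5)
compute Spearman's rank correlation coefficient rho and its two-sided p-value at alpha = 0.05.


Step 1: Rank x and y separately (midranks; no ties here).
rank(x): 9->6, 13->7, 8->5, 3->2, 4->3, 1->1, 6->4
rank(y): 6->6, 7->7, 4->4, 2->2, 1->1, 3->3, 5->5
Step 2: d_i = R_x(i) - R_y(i); compute d_i^2.
  (6-6)^2=0, (7-7)^2=0, (5-4)^2=1, (2-2)^2=0, (3-1)^2=4, (1-3)^2=4, (4-5)^2=1
sum(d^2) = 10.
Step 3: rho = 1 - 6*10 / (7*(7^2 - 1)) = 1 - 60/336 = 0.821429.
Step 4: Under H0, t = rho * sqrt((n-2)/(1-rho^2)) = 3.2206 ~ t(5).
Step 5: Two-sided p-value from the t-distribution with 5 df = 0.023449.
Step 6: alpha = 0.05. reject H0.

rho = 0.8214, p = 0.023449, reject H0 at alpha = 0.05.


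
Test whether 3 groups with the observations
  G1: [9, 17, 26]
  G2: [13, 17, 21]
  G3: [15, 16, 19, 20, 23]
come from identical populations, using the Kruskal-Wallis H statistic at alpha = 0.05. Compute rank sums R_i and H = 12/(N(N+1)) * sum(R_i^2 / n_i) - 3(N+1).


Step 1: Combine all N = 11 observations and assign midranks.
sorted (value, group, rank): (9,G1,1), (13,G2,2), (15,G3,3), (16,G3,4), (17,G1,5.5), (17,G2,5.5), (19,G3,7), (20,G3,8), (21,G2,9), (23,G3,10), (26,G1,11)
Step 2: Sum ranks within each group.
R_1 = 17.5 (n_1 = 3)
R_2 = 16.5 (n_2 = 3)
R_3 = 32 (n_3 = 5)
Step 3: H = 12/(N(N+1)) * sum(R_i^2/n_i) - 3(N+1)
     = 12/(11*12) * (17.5^2/3 + 16.5^2/3 + 32^2/5) - 3*12
     = 0.090909 * 397.633 - 36
     = 0.148485.
Step 4: Ties present; correction factor C = 1 - 6/(11^3 - 11) = 0.995455. Corrected H = 0.148485 / 0.995455 = 0.149163.
Step 5: Under H0, H ~ chi^2(2); p-value = 0.928132.
Step 6: alpha = 0.05. fail to reject H0.

H = 0.1492, df = 2, p = 0.928132, fail to reject H0.


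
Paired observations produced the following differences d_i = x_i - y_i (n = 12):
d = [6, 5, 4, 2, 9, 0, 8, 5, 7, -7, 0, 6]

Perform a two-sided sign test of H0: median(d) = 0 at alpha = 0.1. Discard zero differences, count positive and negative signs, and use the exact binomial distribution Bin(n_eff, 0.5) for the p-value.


Step 1: Discard zero differences. Original n = 12; n_eff = number of nonzero differences = 10.
Nonzero differences (with sign): +6, +5, +4, +2, +9, +8, +5, +7, -7, +6
Step 2: Count signs: positive = 9, negative = 1.
Step 3: Under H0: P(positive) = 0.5, so the number of positives S ~ Bin(10, 0.5).
Step 4: Two-sided exact p-value = sum of Bin(10,0.5) probabilities at or below the observed probability = 0.021484.
Step 5: alpha = 0.1. reject H0.

n_eff = 10, pos = 9, neg = 1, p = 0.021484, reject H0.


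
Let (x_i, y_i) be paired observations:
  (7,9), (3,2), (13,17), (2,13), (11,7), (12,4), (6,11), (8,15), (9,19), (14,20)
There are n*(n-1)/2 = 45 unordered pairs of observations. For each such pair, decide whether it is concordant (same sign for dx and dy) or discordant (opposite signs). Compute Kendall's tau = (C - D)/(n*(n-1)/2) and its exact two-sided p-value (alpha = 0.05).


Step 1: Enumerate the 45 unordered pairs (i,j) with i<j and classify each by sign(x_j-x_i) * sign(y_j-y_i).
  (1,2):dx=-4,dy=-7->C; (1,3):dx=+6,dy=+8->C; (1,4):dx=-5,dy=+4->D; (1,5):dx=+4,dy=-2->D
  (1,6):dx=+5,dy=-5->D; (1,7):dx=-1,dy=+2->D; (1,8):dx=+1,dy=+6->C; (1,9):dx=+2,dy=+10->C
  (1,10):dx=+7,dy=+11->C; (2,3):dx=+10,dy=+15->C; (2,4):dx=-1,dy=+11->D; (2,5):dx=+8,dy=+5->C
  (2,6):dx=+9,dy=+2->C; (2,7):dx=+3,dy=+9->C; (2,8):dx=+5,dy=+13->C; (2,9):dx=+6,dy=+17->C
  (2,10):dx=+11,dy=+18->C; (3,4):dx=-11,dy=-4->C; (3,5):dx=-2,dy=-10->C; (3,6):dx=-1,dy=-13->C
  (3,7):dx=-7,dy=-6->C; (3,8):dx=-5,dy=-2->C; (3,9):dx=-4,dy=+2->D; (3,10):dx=+1,dy=+3->C
  (4,5):dx=+9,dy=-6->D; (4,6):dx=+10,dy=-9->D; (4,7):dx=+4,dy=-2->D; (4,8):dx=+6,dy=+2->C
  (4,9):dx=+7,dy=+6->C; (4,10):dx=+12,dy=+7->C; (5,6):dx=+1,dy=-3->D; (5,7):dx=-5,dy=+4->D
  (5,8):dx=-3,dy=+8->D; (5,9):dx=-2,dy=+12->D; (5,10):dx=+3,dy=+13->C; (6,7):dx=-6,dy=+7->D
  (6,8):dx=-4,dy=+11->D; (6,9):dx=-3,dy=+15->D; (6,10):dx=+2,dy=+16->C; (7,8):dx=+2,dy=+4->C
  (7,9):dx=+3,dy=+8->C; (7,10):dx=+8,dy=+9->C; (8,9):dx=+1,dy=+4->C; (8,10):dx=+6,dy=+5->C
  (9,10):dx=+5,dy=+1->C
Step 2: C = 29, D = 16, total pairs = 45.
Step 3: tau = (C - D)/(n(n-1)/2) = (29 - 16)/45 = 0.288889.
Step 4: Exact two-sided p-value (enumerate n! = 3628800 permutations of y under H0): p = 0.291248.
Step 5: alpha = 0.05. fail to reject H0.

tau_b = 0.2889 (C=29, D=16), p = 0.291248, fail to reject H0.


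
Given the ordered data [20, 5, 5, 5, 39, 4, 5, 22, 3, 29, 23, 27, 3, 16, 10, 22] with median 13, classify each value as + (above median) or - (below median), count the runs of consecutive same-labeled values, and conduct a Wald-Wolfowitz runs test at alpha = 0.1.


Step 1: Compute median = 13; label A = above, B = below.
Labels in order: ABBBABBABAAABABA  (n_A = 8, n_B = 8)
Step 2: Count runs R = 11.
Step 3: Under H0 (random ordering), E[R] = 2*n_A*n_B/(n_A+n_B) + 1 = 2*8*8/16 + 1 = 9.0000.
        Var[R] = 2*n_A*n_B*(2*n_A*n_B - n_A - n_B) / ((n_A+n_B)^2 * (n_A+n_B-1)) = 14336/3840 = 3.7333.
        SD[R] = 1.9322.
Step 4: Continuity-corrected z = (R - 0.5 - E[R]) / SD[R] = (11 - 0.5 - 9.0000) / 1.9322 = 0.7763.
Step 5: Two-sided p-value via normal approximation = 2*(1 - Phi(|z|)) = 0.437558.
Step 6: alpha = 0.1. fail to reject H0.

R = 11, z = 0.7763, p = 0.437558, fail to reject H0.


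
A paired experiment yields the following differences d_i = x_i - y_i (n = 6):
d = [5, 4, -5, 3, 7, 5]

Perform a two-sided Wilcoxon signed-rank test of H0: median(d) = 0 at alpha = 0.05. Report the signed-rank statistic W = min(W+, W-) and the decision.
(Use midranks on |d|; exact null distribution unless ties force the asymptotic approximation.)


Step 1: Drop any zero differences (none here) and take |d_i|.
|d| = [5, 4, 5, 3, 7, 5]
Step 2: Midrank |d_i| (ties get averaged ranks).
ranks: |5|->4, |4|->2, |5|->4, |3|->1, |7|->6, |5|->4
Step 3: Attach original signs; sum ranks with positive sign and with negative sign.
W+ = 4 + 2 + 1 + 6 + 4 = 17
W- = 4 = 4
(Check: W+ + W- = 21 should equal n(n+1)/2 = 21.)
Step 4: Test statistic W = min(W+, W-) = 4.
Step 5: Ties in |d|, so use the tie-corrected normal approximation.
        E[W] = n(n+1)/4 = 6*7/4 = 10.5.
        Tie groups: |d|=5 (t=3); sum(t^3 - t) = 24.
        Var[W] = n(n+1)(2n+1)/24 - sum(t^3-t)/48 = 546/24 - 24/48 = 22.25.
        z = (W - E[W]) / sqrt(Var[W]) = (4 - 10.5) / 4.7170 = -1.3780.
        Two-sided p = 2*Phi(z) = 0.168204.
Step 6: alpha = 0.05. fail to reject H0.

W+ = 17, W- = 4, W = min = 4, p = 0.168204, fail to reject H0.


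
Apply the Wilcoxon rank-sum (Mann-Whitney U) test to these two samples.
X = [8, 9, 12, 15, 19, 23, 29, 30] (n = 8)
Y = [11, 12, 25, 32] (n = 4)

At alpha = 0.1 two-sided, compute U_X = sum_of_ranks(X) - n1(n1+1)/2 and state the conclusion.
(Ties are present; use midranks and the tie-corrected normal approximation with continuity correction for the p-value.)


Step 1: Combine and sort all 12 observations; assign midranks.
sorted (value, group): (8,X), (9,X), (11,Y), (12,X), (12,Y), (15,X), (19,X), (23,X), (25,Y), (29,X), (30,X), (32,Y)
ranks: 8->1, 9->2, 11->3, 12->4.5, 12->4.5, 15->6, 19->7, 23->8, 25->9, 29->10, 30->11, 32->12
Step 2: Rank sum for X: R1 = 1 + 2 + 4.5 + 6 + 7 + 8 + 10 + 11 = 49.5.
Step 3: U_X = R1 - n1(n1+1)/2 = 49.5 - 8*9/2 = 49.5 - 36 = 13.5.
       U_Y = n1*n2 - U_X = 32 - 13.5 = 18.5.
Step 4: Ties are present, so use the tie-corrected normal approximation (with continuity correction) for the p-value.
Step 5: p-value = 0.733647; compare to alpha = 0.1. fail to reject H0.

U_X = 13.5, p = 0.733647, fail to reject H0 at alpha = 0.1.


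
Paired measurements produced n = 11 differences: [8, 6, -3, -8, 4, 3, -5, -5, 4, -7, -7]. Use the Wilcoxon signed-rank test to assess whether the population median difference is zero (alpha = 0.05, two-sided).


Step 1: Drop any zero differences (none here) and take |d_i|.
|d| = [8, 6, 3, 8, 4, 3, 5, 5, 4, 7, 7]
Step 2: Midrank |d_i| (ties get averaged ranks).
ranks: |8|->10.5, |6|->7, |3|->1.5, |8|->10.5, |4|->3.5, |3|->1.5, |5|->5.5, |5|->5.5, |4|->3.5, |7|->8.5, |7|->8.5
Step 3: Attach original signs; sum ranks with positive sign and with negative sign.
W+ = 10.5 + 7 + 3.5 + 1.5 + 3.5 = 26
W- = 1.5 + 10.5 + 5.5 + 5.5 + 8.5 + 8.5 = 40
(Check: W+ + W- = 66 should equal n(n+1)/2 = 66.)
Step 4: Test statistic W = min(W+, W-) = 26.
Step 5: Ties in |d|, so use the tie-corrected normal approximation.
        E[W] = n(n+1)/4 = 11*12/4 = 33.
        Tie groups: |d|=3 (t=2), |d|=4 (t=2), |d|=5 (t=2), |d|=7 (t=2), |d|=8 (t=2); sum(t^3 - t) = 30.
        Var[W] = n(n+1)(2n+1)/24 - sum(t^3-t)/48 = 3036/24 - 30/48 = 125.875.
        z = (W - E[W]) / sqrt(Var[W]) = (26 - 33) / 11.2194 = -0.6239.
        Two-sided p = 2*Phi(z) = 0.532681.
Step 6: alpha = 0.05. fail to reject H0.

W+ = 26, W- = 40, W = min = 26, p = 0.532681, fail to reject H0.


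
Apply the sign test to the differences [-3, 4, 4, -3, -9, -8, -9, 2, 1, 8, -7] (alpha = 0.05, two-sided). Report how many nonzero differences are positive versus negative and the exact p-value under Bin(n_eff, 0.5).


Step 1: Discard zero differences. Original n = 11; n_eff = number of nonzero differences = 11.
Nonzero differences (with sign): -3, +4, +4, -3, -9, -8, -9, +2, +1, +8, -7
Step 2: Count signs: positive = 5, negative = 6.
Step 3: Under H0: P(positive) = 0.5, so the number of positives S ~ Bin(11, 0.5).
Step 4: Two-sided exact p-value = sum of Bin(11,0.5) probabilities at or below the observed probability = 1.000000.
Step 5: alpha = 0.05. fail to reject H0.

n_eff = 11, pos = 5, neg = 6, p = 1.000000, fail to reject H0.


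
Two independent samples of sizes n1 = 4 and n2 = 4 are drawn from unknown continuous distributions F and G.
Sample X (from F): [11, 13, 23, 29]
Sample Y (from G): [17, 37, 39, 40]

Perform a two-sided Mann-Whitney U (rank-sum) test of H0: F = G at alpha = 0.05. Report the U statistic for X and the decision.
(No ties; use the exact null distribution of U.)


Step 1: Combine and sort all 8 observations; assign midranks.
sorted (value, group): (11,X), (13,X), (17,Y), (23,X), (29,X), (37,Y), (39,Y), (40,Y)
ranks: 11->1, 13->2, 17->3, 23->4, 29->5, 37->6, 39->7, 40->8
Step 2: Rank sum for X: R1 = 1 + 2 + 4 + 5 = 12.
Step 3: U_X = R1 - n1(n1+1)/2 = 12 - 4*5/2 = 12 - 10 = 2.
       U_Y = n1*n2 - U_X = 16 - 2 = 14.
Step 4: No ties, so the exact null distribution of U (based on enumerating the C(8,4) = 70 equally likely rank assignments) gives the two-sided p-value.
Step 5: p-value = 0.114286; compare to alpha = 0.05. fail to reject H0.

U_X = 2, p = 0.114286, fail to reject H0 at alpha = 0.05.


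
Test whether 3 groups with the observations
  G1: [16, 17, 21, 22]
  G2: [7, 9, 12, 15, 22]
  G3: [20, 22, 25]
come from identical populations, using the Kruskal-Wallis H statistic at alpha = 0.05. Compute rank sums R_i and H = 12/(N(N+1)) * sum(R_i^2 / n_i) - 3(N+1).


Step 1: Combine all N = 12 observations and assign midranks.
sorted (value, group, rank): (7,G2,1), (9,G2,2), (12,G2,3), (15,G2,4), (16,G1,5), (17,G1,6), (20,G3,7), (21,G1,8), (22,G1,10), (22,G2,10), (22,G3,10), (25,G3,12)
Step 2: Sum ranks within each group.
R_1 = 29 (n_1 = 4)
R_2 = 20 (n_2 = 5)
R_3 = 29 (n_3 = 3)
Step 3: H = 12/(N(N+1)) * sum(R_i^2/n_i) - 3(N+1)
     = 12/(12*13) * (29^2/4 + 20^2/5 + 29^2/3) - 3*13
     = 0.076923 * 570.583 - 39
     = 4.891026.
Step 4: Ties present; correction factor C = 1 - 24/(12^3 - 12) = 0.986014. Corrected H = 4.891026 / 0.986014 = 4.960402.
Step 5: Under H0, H ~ chi^2(2); p-value = 0.083726.
Step 6: alpha = 0.05. fail to reject H0.

H = 4.9604, df = 2, p = 0.083726, fail to reject H0.


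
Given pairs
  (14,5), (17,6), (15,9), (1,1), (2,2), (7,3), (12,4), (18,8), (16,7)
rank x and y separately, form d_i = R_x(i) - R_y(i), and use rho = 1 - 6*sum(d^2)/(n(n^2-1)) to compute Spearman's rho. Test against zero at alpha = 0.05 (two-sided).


Step 1: Rank x and y separately (midranks; no ties here).
rank(x): 14->5, 17->8, 15->6, 1->1, 2->2, 7->3, 12->4, 18->9, 16->7
rank(y): 5->5, 6->6, 9->9, 1->1, 2->2, 3->3, 4->4, 8->8, 7->7
Step 2: d_i = R_x(i) - R_y(i); compute d_i^2.
  (5-5)^2=0, (8-6)^2=4, (6-9)^2=9, (1-1)^2=0, (2-2)^2=0, (3-3)^2=0, (4-4)^2=0, (9-8)^2=1, (7-7)^2=0
sum(d^2) = 14.
Step 3: rho = 1 - 6*14 / (9*(9^2 - 1)) = 1 - 84/720 = 0.883333.
Step 4: Under H0, t = rho * sqrt((n-2)/(1-rho^2)) = 4.9858 ~ t(7).
Step 5: Two-sided p-value from the t-distribution with 7 df = 0.001591.
Step 6: alpha = 0.05. reject H0.

rho = 0.8833, p = 0.001591, reject H0 at alpha = 0.05.


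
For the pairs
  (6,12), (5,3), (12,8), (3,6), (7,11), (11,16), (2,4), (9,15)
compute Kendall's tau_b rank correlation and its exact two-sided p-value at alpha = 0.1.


Step 1: Enumerate the 28 unordered pairs (i,j) with i<j and classify each by sign(x_j-x_i) * sign(y_j-y_i).
  (1,2):dx=-1,dy=-9->C; (1,3):dx=+6,dy=-4->D; (1,4):dx=-3,dy=-6->C; (1,5):dx=+1,dy=-1->D
  (1,6):dx=+5,dy=+4->C; (1,7):dx=-4,dy=-8->C; (1,8):dx=+3,dy=+3->C; (2,3):dx=+7,dy=+5->C
  (2,4):dx=-2,dy=+3->D; (2,5):dx=+2,dy=+8->C; (2,6):dx=+6,dy=+13->C; (2,7):dx=-3,dy=+1->D
  (2,8):dx=+4,dy=+12->C; (3,4):dx=-9,dy=-2->C; (3,5):dx=-5,dy=+3->D; (3,6):dx=-1,dy=+8->D
  (3,7):dx=-10,dy=-4->C; (3,8):dx=-3,dy=+7->D; (4,5):dx=+4,dy=+5->C; (4,6):dx=+8,dy=+10->C
  (4,7):dx=-1,dy=-2->C; (4,8):dx=+6,dy=+9->C; (5,6):dx=+4,dy=+5->C; (5,7):dx=-5,dy=-7->C
  (5,8):dx=+2,dy=+4->C; (6,7):dx=-9,dy=-12->C; (6,8):dx=-2,dy=-1->C; (7,8):dx=+7,dy=+11->C
Step 2: C = 21, D = 7, total pairs = 28.
Step 3: tau = (C - D)/(n(n-1)/2) = (21 - 7)/28 = 0.500000.
Step 4: Exact two-sided p-value (enumerate n! = 40320 permutations of y under H0): p = 0.108681.
Step 5: alpha = 0.1. fail to reject H0.

tau_b = 0.5000 (C=21, D=7), p = 0.108681, fail to reject H0.


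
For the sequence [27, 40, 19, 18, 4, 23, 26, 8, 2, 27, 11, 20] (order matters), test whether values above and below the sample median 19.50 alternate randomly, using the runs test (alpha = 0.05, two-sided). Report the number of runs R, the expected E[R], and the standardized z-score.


Step 1: Compute median = 19.50; label A = above, B = below.
Labels in order: AABBBAABBABA  (n_A = 6, n_B = 6)
Step 2: Count runs R = 7.
Step 3: Under H0 (random ordering), E[R] = 2*n_A*n_B/(n_A+n_B) + 1 = 2*6*6/12 + 1 = 7.0000.
        Var[R] = 2*n_A*n_B*(2*n_A*n_B - n_A - n_B) / ((n_A+n_B)^2 * (n_A+n_B-1)) = 4320/1584 = 2.7273.
        SD[R] = 1.6514.
Step 4: R = E[R], so z = 0 with no continuity correction.
Step 5: Two-sided p-value via normal approximation = 2*(1 - Phi(|z|)) = 1.000000.
Step 6: alpha = 0.05. fail to reject H0.

R = 7, z = 0.0000, p = 1.000000, fail to reject H0.


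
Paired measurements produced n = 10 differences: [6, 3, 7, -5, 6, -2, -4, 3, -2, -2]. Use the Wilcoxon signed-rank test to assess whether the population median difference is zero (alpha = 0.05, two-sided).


Step 1: Drop any zero differences (none here) and take |d_i|.
|d| = [6, 3, 7, 5, 6, 2, 4, 3, 2, 2]
Step 2: Midrank |d_i| (ties get averaged ranks).
ranks: |6|->8.5, |3|->4.5, |7|->10, |5|->7, |6|->8.5, |2|->2, |4|->6, |3|->4.5, |2|->2, |2|->2
Step 3: Attach original signs; sum ranks with positive sign and with negative sign.
W+ = 8.5 + 4.5 + 10 + 8.5 + 4.5 = 36
W- = 7 + 2 + 6 + 2 + 2 = 19
(Check: W+ + W- = 55 should equal n(n+1)/2 = 55.)
Step 4: Test statistic W = min(W+, W-) = 19.
Step 5: Ties in |d|, so use the tie-corrected normal approximation.
        E[W] = n(n+1)/4 = 10*11/4 = 27.5.
        Tie groups: |d|=2 (t=3), |d|=3 (t=2), |d|=6 (t=2); sum(t^3 - t) = 36.
        Var[W] = n(n+1)(2n+1)/24 - sum(t^3-t)/48 = 2310/24 - 36/48 = 95.5.
        z = (W - E[W]) / sqrt(Var[W]) = (19 - 27.5) / 9.7724 = -0.8698.
        Two-sided p = 2*Phi(z) = 0.384412.
Step 6: alpha = 0.05. fail to reject H0.

W+ = 36, W- = 19, W = min = 19, p = 0.384412, fail to reject H0.


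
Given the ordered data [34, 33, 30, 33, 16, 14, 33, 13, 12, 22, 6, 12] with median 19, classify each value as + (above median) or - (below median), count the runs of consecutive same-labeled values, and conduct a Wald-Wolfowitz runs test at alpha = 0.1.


Step 1: Compute median = 19; label A = above, B = below.
Labels in order: AAAABBABBABB  (n_A = 6, n_B = 6)
Step 2: Count runs R = 6.
Step 3: Under H0 (random ordering), E[R] = 2*n_A*n_B/(n_A+n_B) + 1 = 2*6*6/12 + 1 = 7.0000.
        Var[R] = 2*n_A*n_B*(2*n_A*n_B - n_A - n_B) / ((n_A+n_B)^2 * (n_A+n_B-1)) = 4320/1584 = 2.7273.
        SD[R] = 1.6514.
Step 4: Continuity-corrected z = (R + 0.5 - E[R]) / SD[R] = (6 + 0.5 - 7.0000) / 1.6514 = -0.3028.
Step 5: Two-sided p-value via normal approximation = 2*(1 - Phi(|z|)) = 0.762069.
Step 6: alpha = 0.1. fail to reject H0.

R = 6, z = -0.3028, p = 0.762069, fail to reject H0.


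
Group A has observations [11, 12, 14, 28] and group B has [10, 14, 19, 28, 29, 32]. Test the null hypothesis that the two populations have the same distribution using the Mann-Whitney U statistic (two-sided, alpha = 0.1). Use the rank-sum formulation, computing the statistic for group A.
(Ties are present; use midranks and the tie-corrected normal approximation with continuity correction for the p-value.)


Step 1: Combine and sort all 10 observations; assign midranks.
sorted (value, group): (10,Y), (11,X), (12,X), (14,X), (14,Y), (19,Y), (28,X), (28,Y), (29,Y), (32,Y)
ranks: 10->1, 11->2, 12->3, 14->4.5, 14->4.5, 19->6, 28->7.5, 28->7.5, 29->9, 32->10
Step 2: Rank sum for X: R1 = 2 + 3 + 4.5 + 7.5 = 17.
Step 3: U_X = R1 - n1(n1+1)/2 = 17 - 4*5/2 = 17 - 10 = 7.
       U_Y = n1*n2 - U_X = 24 - 7 = 17.
Step 4: Ties are present, so use the tie-corrected normal approximation (with continuity correction) for the p-value.
Step 5: p-value = 0.334409; compare to alpha = 0.1. fail to reject H0.

U_X = 7, p = 0.334409, fail to reject H0 at alpha = 0.1.


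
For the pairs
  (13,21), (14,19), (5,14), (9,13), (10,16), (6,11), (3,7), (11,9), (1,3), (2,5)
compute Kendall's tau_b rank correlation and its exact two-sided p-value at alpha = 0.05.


Step 1: Enumerate the 45 unordered pairs (i,j) with i<j and classify each by sign(x_j-x_i) * sign(y_j-y_i).
  (1,2):dx=+1,dy=-2->D; (1,3):dx=-8,dy=-7->C; (1,4):dx=-4,dy=-8->C; (1,5):dx=-3,dy=-5->C
  (1,6):dx=-7,dy=-10->C; (1,7):dx=-10,dy=-14->C; (1,8):dx=-2,dy=-12->C; (1,9):dx=-12,dy=-18->C
  (1,10):dx=-11,dy=-16->C; (2,3):dx=-9,dy=-5->C; (2,4):dx=-5,dy=-6->C; (2,5):dx=-4,dy=-3->C
  (2,6):dx=-8,dy=-8->C; (2,7):dx=-11,dy=-12->C; (2,8):dx=-3,dy=-10->C; (2,9):dx=-13,dy=-16->C
  (2,10):dx=-12,dy=-14->C; (3,4):dx=+4,dy=-1->D; (3,5):dx=+5,dy=+2->C; (3,6):dx=+1,dy=-3->D
  (3,7):dx=-2,dy=-7->C; (3,8):dx=+6,dy=-5->D; (3,9):dx=-4,dy=-11->C; (3,10):dx=-3,dy=-9->C
  (4,5):dx=+1,dy=+3->C; (4,6):dx=-3,dy=-2->C; (4,7):dx=-6,dy=-6->C; (4,8):dx=+2,dy=-4->D
  (4,9):dx=-8,dy=-10->C; (4,10):dx=-7,dy=-8->C; (5,6):dx=-4,dy=-5->C; (5,7):dx=-7,dy=-9->C
  (5,8):dx=+1,dy=-7->D; (5,9):dx=-9,dy=-13->C; (5,10):dx=-8,dy=-11->C; (6,7):dx=-3,dy=-4->C
  (6,8):dx=+5,dy=-2->D; (6,9):dx=-5,dy=-8->C; (6,10):dx=-4,dy=-6->C; (7,8):dx=+8,dy=+2->C
  (7,9):dx=-2,dy=-4->C; (7,10):dx=-1,dy=-2->C; (8,9):dx=-10,dy=-6->C; (8,10):dx=-9,dy=-4->C
  (9,10):dx=+1,dy=+2->C
Step 2: C = 38, D = 7, total pairs = 45.
Step 3: tau = (C - D)/(n(n-1)/2) = (38 - 7)/45 = 0.688889.
Step 4: Exact two-sided p-value (enumerate n! = 3628800 permutations of y under H0): p = 0.004687.
Step 5: alpha = 0.05. reject H0.

tau_b = 0.6889 (C=38, D=7), p = 0.004687, reject H0.


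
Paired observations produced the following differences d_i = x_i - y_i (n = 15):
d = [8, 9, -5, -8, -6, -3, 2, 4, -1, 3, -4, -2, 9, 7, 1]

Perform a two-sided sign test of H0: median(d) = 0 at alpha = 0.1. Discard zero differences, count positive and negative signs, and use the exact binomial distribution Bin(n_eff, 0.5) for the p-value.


Step 1: Discard zero differences. Original n = 15; n_eff = number of nonzero differences = 15.
Nonzero differences (with sign): +8, +9, -5, -8, -6, -3, +2, +4, -1, +3, -4, -2, +9, +7, +1
Step 2: Count signs: positive = 8, negative = 7.
Step 3: Under H0: P(positive) = 0.5, so the number of positives S ~ Bin(15, 0.5).
Step 4: Two-sided exact p-value = sum of Bin(15,0.5) probabilities at or below the observed probability = 1.000000.
Step 5: alpha = 0.1. fail to reject H0.

n_eff = 15, pos = 8, neg = 7, p = 1.000000, fail to reject H0.


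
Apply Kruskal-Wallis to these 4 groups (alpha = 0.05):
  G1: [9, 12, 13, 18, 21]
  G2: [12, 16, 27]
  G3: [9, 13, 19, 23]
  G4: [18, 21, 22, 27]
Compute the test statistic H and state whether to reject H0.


Step 1: Combine all N = 16 observations and assign midranks.
sorted (value, group, rank): (9,G1,1.5), (9,G3,1.5), (12,G1,3.5), (12,G2,3.5), (13,G1,5.5), (13,G3,5.5), (16,G2,7), (18,G1,8.5), (18,G4,8.5), (19,G3,10), (21,G1,11.5), (21,G4,11.5), (22,G4,13), (23,G3,14), (27,G2,15.5), (27,G4,15.5)
Step 2: Sum ranks within each group.
R_1 = 30.5 (n_1 = 5)
R_2 = 26 (n_2 = 3)
R_3 = 31 (n_3 = 4)
R_4 = 48.5 (n_4 = 4)
Step 3: H = 12/(N(N+1)) * sum(R_i^2/n_i) - 3(N+1)
     = 12/(16*17) * (30.5^2/5 + 26^2/3 + 31^2/4 + 48.5^2/4) - 3*17
     = 0.044118 * 1239.7 - 51
     = 3.692463.
Step 4: Ties present; correction factor C = 1 - 36/(16^3 - 16) = 0.991176. Corrected H = 3.692463 / 0.991176 = 3.725334.
Step 5: Under H0, H ~ chi^2(3); p-value = 0.292691.
Step 6: alpha = 0.05. fail to reject H0.

H = 3.7253, df = 3, p = 0.292691, fail to reject H0.


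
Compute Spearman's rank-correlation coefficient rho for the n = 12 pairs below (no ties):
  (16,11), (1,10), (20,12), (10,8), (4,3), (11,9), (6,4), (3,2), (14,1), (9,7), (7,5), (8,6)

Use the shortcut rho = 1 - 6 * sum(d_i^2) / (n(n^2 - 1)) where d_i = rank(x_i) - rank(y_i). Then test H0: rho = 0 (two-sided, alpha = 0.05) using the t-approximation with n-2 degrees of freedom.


Step 1: Rank x and y separately (midranks; no ties here).
rank(x): 16->11, 1->1, 20->12, 10->8, 4->3, 11->9, 6->4, 3->2, 14->10, 9->7, 7->5, 8->6
rank(y): 11->11, 10->10, 12->12, 8->8, 3->3, 9->9, 4->4, 2->2, 1->1, 7->7, 5->5, 6->6
Step 2: d_i = R_x(i) - R_y(i); compute d_i^2.
  (11-11)^2=0, (1-10)^2=81, (12-12)^2=0, (8-8)^2=0, (3-3)^2=0, (9-9)^2=0, (4-4)^2=0, (2-2)^2=0, (10-1)^2=81, (7-7)^2=0, (5-5)^2=0, (6-6)^2=0
sum(d^2) = 162.
Step 3: rho = 1 - 6*162 / (12*(12^2 - 1)) = 1 - 972/1716 = 0.433566.
Step 4: Under H0, t = rho * sqrt((n-2)/(1-rho^2)) = 1.5215 ~ t(10).
Step 5: Two-sided p-value from the t-distribution with 10 df = 0.159106.
Step 6: alpha = 0.05. fail to reject H0.

rho = 0.4336, p = 0.159106, fail to reject H0 at alpha = 0.05.


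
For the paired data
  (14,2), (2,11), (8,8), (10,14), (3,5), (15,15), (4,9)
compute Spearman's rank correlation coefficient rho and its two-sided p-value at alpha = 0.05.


Step 1: Rank x and y separately (midranks; no ties here).
rank(x): 14->6, 2->1, 8->4, 10->5, 3->2, 15->7, 4->3
rank(y): 2->1, 11->5, 8->3, 14->6, 5->2, 15->7, 9->4
Step 2: d_i = R_x(i) - R_y(i); compute d_i^2.
  (6-1)^2=25, (1-5)^2=16, (4-3)^2=1, (5-6)^2=1, (2-2)^2=0, (7-7)^2=0, (3-4)^2=1
sum(d^2) = 44.
Step 3: rho = 1 - 6*44 / (7*(7^2 - 1)) = 1 - 264/336 = 0.214286.
Step 4: Under H0, t = rho * sqrt((n-2)/(1-rho^2)) = 0.4906 ~ t(5).
Step 5: Two-sided p-value from the t-distribution with 5 df = 0.644512.
Step 6: alpha = 0.05. fail to reject H0.

rho = 0.2143, p = 0.644512, fail to reject H0 at alpha = 0.05.


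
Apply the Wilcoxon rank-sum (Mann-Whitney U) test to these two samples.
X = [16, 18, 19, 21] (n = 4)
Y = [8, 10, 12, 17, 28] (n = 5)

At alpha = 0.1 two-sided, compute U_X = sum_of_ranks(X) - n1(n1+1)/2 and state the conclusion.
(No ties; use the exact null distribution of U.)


Step 1: Combine and sort all 9 observations; assign midranks.
sorted (value, group): (8,Y), (10,Y), (12,Y), (16,X), (17,Y), (18,X), (19,X), (21,X), (28,Y)
ranks: 8->1, 10->2, 12->3, 16->4, 17->5, 18->6, 19->7, 21->8, 28->9
Step 2: Rank sum for X: R1 = 4 + 6 + 7 + 8 = 25.
Step 3: U_X = R1 - n1(n1+1)/2 = 25 - 4*5/2 = 25 - 10 = 15.
       U_Y = n1*n2 - U_X = 20 - 15 = 5.
Step 4: No ties, so the exact null distribution of U (based on enumerating the C(9,4) = 126 equally likely rank assignments) gives the two-sided p-value.
Step 5: p-value = 0.285714; compare to alpha = 0.1. fail to reject H0.

U_X = 15, p = 0.285714, fail to reject H0 at alpha = 0.1.


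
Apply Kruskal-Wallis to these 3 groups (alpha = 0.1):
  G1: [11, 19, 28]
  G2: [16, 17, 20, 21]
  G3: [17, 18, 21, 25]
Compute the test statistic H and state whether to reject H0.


Step 1: Combine all N = 11 observations and assign midranks.
sorted (value, group, rank): (11,G1,1), (16,G2,2), (17,G2,3.5), (17,G3,3.5), (18,G3,5), (19,G1,6), (20,G2,7), (21,G2,8.5), (21,G3,8.5), (25,G3,10), (28,G1,11)
Step 2: Sum ranks within each group.
R_1 = 18 (n_1 = 3)
R_2 = 21 (n_2 = 4)
R_3 = 27 (n_3 = 4)
Step 3: H = 12/(N(N+1)) * sum(R_i^2/n_i) - 3(N+1)
     = 12/(11*12) * (18^2/3 + 21^2/4 + 27^2/4) - 3*12
     = 0.090909 * 400.5 - 36
     = 0.409091.
Step 4: Ties present; correction factor C = 1 - 12/(11^3 - 11) = 0.990909. Corrected H = 0.409091 / 0.990909 = 0.412844.
Step 5: Under H0, H ~ chi^2(2); p-value = 0.813490.
Step 6: alpha = 0.1. fail to reject H0.

H = 0.4128, df = 2, p = 0.813490, fail to reject H0.


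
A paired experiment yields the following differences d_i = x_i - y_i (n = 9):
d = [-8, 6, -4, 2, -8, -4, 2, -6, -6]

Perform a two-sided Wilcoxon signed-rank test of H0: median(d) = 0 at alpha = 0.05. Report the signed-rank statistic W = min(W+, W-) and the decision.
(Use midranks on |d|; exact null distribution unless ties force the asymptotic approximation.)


Step 1: Drop any zero differences (none here) and take |d_i|.
|d| = [8, 6, 4, 2, 8, 4, 2, 6, 6]
Step 2: Midrank |d_i| (ties get averaged ranks).
ranks: |8|->8.5, |6|->6, |4|->3.5, |2|->1.5, |8|->8.5, |4|->3.5, |2|->1.5, |6|->6, |6|->6
Step 3: Attach original signs; sum ranks with positive sign and with negative sign.
W+ = 6 + 1.5 + 1.5 = 9
W- = 8.5 + 3.5 + 8.5 + 3.5 + 6 + 6 = 36
(Check: W+ + W- = 45 should equal n(n+1)/2 = 45.)
Step 4: Test statistic W = min(W+, W-) = 9.
Step 5: Ties in |d|, so use the tie-corrected normal approximation.
        E[W] = n(n+1)/4 = 9*10/4 = 22.5.
        Tie groups: |d|=2 (t=2), |d|=4 (t=2), |d|=6 (t=3), |d|=8 (t=2); sum(t^3 - t) = 42.
        Var[W] = n(n+1)(2n+1)/24 - sum(t^3-t)/48 = 1710/24 - 42/48 = 70.375.
        z = (W - E[W]) / sqrt(Var[W]) = (9 - 22.5) / 8.3890 = -1.6093.
        Two-sided p = 2*Phi(z) = 0.107561.
Step 6: alpha = 0.05. fail to reject H0.

W+ = 9, W- = 36, W = min = 9, p = 0.107561, fail to reject H0.


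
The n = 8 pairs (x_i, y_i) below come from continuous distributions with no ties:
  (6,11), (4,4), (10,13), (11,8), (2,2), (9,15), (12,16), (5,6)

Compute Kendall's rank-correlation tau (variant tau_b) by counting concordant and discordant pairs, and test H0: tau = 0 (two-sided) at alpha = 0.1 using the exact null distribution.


Step 1: Enumerate the 28 unordered pairs (i,j) with i<j and classify each by sign(x_j-x_i) * sign(y_j-y_i).
  (1,2):dx=-2,dy=-7->C; (1,3):dx=+4,dy=+2->C; (1,4):dx=+5,dy=-3->D; (1,5):dx=-4,dy=-9->C
  (1,6):dx=+3,dy=+4->C; (1,7):dx=+6,dy=+5->C; (1,8):dx=-1,dy=-5->C; (2,3):dx=+6,dy=+9->C
  (2,4):dx=+7,dy=+4->C; (2,5):dx=-2,dy=-2->C; (2,6):dx=+5,dy=+11->C; (2,7):dx=+8,dy=+12->C
  (2,8):dx=+1,dy=+2->C; (3,4):dx=+1,dy=-5->D; (3,5):dx=-8,dy=-11->C; (3,6):dx=-1,dy=+2->D
  (3,7):dx=+2,dy=+3->C; (3,8):dx=-5,dy=-7->C; (4,5):dx=-9,dy=-6->C; (4,6):dx=-2,dy=+7->D
  (4,7):dx=+1,dy=+8->C; (4,8):dx=-6,dy=-2->C; (5,6):dx=+7,dy=+13->C; (5,7):dx=+10,dy=+14->C
  (5,8):dx=+3,dy=+4->C; (6,7):dx=+3,dy=+1->C; (6,8):dx=-4,dy=-9->C; (7,8):dx=-7,dy=-10->C
Step 2: C = 24, D = 4, total pairs = 28.
Step 3: tau = (C - D)/(n(n-1)/2) = (24 - 4)/28 = 0.714286.
Step 4: Exact two-sided p-value (enumerate n! = 40320 permutations of y under H0): p = 0.014137.
Step 5: alpha = 0.1. reject H0.

tau_b = 0.7143 (C=24, D=4), p = 0.014137, reject H0.


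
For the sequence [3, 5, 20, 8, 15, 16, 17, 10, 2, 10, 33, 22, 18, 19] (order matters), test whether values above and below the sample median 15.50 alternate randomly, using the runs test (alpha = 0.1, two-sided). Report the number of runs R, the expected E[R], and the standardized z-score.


Step 1: Compute median = 15.50; label A = above, B = below.
Labels in order: BBABBAABBBAAAA  (n_A = 7, n_B = 7)
Step 2: Count runs R = 6.
Step 3: Under H0 (random ordering), E[R] = 2*n_A*n_B/(n_A+n_B) + 1 = 2*7*7/14 + 1 = 8.0000.
        Var[R] = 2*n_A*n_B*(2*n_A*n_B - n_A - n_B) / ((n_A+n_B)^2 * (n_A+n_B-1)) = 8232/2548 = 3.2308.
        SD[R] = 1.7974.
Step 4: Continuity-corrected z = (R + 0.5 - E[R]) / SD[R] = (6 + 0.5 - 8.0000) / 1.7974 = -0.8345.
Step 5: Two-sided p-value via normal approximation = 2*(1 - Phi(|z|)) = 0.403986.
Step 6: alpha = 0.1. fail to reject H0.

R = 6, z = -0.8345, p = 0.403986, fail to reject H0.


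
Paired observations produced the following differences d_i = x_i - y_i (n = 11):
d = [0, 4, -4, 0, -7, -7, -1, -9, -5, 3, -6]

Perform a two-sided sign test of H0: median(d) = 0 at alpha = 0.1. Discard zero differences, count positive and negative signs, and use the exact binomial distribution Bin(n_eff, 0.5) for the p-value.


Step 1: Discard zero differences. Original n = 11; n_eff = number of nonzero differences = 9.
Nonzero differences (with sign): +4, -4, -7, -7, -1, -9, -5, +3, -6
Step 2: Count signs: positive = 2, negative = 7.
Step 3: Under H0: P(positive) = 0.5, so the number of positives S ~ Bin(9, 0.5).
Step 4: Two-sided exact p-value = sum of Bin(9,0.5) probabilities at or below the observed probability = 0.179688.
Step 5: alpha = 0.1. fail to reject H0.

n_eff = 9, pos = 2, neg = 7, p = 0.179688, fail to reject H0.


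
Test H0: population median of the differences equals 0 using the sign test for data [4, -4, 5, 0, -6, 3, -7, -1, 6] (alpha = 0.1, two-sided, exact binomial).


Step 1: Discard zero differences. Original n = 9; n_eff = number of nonzero differences = 8.
Nonzero differences (with sign): +4, -4, +5, -6, +3, -7, -1, +6
Step 2: Count signs: positive = 4, negative = 4.
Step 3: Under H0: P(positive) = 0.5, so the number of positives S ~ Bin(8, 0.5).
Step 4: Two-sided exact p-value = sum of Bin(8,0.5) probabilities at or below the observed probability = 1.000000.
Step 5: alpha = 0.1. fail to reject H0.

n_eff = 8, pos = 4, neg = 4, p = 1.000000, fail to reject H0.


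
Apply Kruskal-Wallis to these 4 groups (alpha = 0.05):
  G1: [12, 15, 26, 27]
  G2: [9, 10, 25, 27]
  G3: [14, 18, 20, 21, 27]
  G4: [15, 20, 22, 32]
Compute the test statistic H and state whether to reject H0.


Step 1: Combine all N = 17 observations and assign midranks.
sorted (value, group, rank): (9,G2,1), (10,G2,2), (12,G1,3), (14,G3,4), (15,G1,5.5), (15,G4,5.5), (18,G3,7), (20,G3,8.5), (20,G4,8.5), (21,G3,10), (22,G4,11), (25,G2,12), (26,G1,13), (27,G1,15), (27,G2,15), (27,G3,15), (32,G4,17)
Step 2: Sum ranks within each group.
R_1 = 36.5 (n_1 = 4)
R_2 = 30 (n_2 = 4)
R_3 = 44.5 (n_3 = 5)
R_4 = 42 (n_4 = 4)
Step 3: H = 12/(N(N+1)) * sum(R_i^2/n_i) - 3(N+1)
     = 12/(17*18) * (36.5^2/4 + 30^2/4 + 44.5^2/5 + 42^2/4) - 3*18
     = 0.039216 * 1395.11 - 54
     = 0.710294.
Step 4: Ties present; correction factor C = 1 - 36/(17^3 - 17) = 0.992647. Corrected H = 0.710294 / 0.992647 = 0.715556.
Step 5: Under H0, H ~ chi^2(3); p-value = 0.869539.
Step 6: alpha = 0.05. fail to reject H0.

H = 0.7156, df = 3, p = 0.869539, fail to reject H0.


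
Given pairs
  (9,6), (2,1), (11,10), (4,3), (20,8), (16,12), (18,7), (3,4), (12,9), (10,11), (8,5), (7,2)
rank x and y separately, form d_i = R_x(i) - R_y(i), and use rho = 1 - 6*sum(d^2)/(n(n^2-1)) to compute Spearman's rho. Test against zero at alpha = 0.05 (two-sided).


Step 1: Rank x and y separately (midranks; no ties here).
rank(x): 9->6, 2->1, 11->8, 4->3, 20->12, 16->10, 18->11, 3->2, 12->9, 10->7, 8->5, 7->4
rank(y): 6->6, 1->1, 10->10, 3->3, 8->8, 12->12, 7->7, 4->4, 9->9, 11->11, 5->5, 2->2
Step 2: d_i = R_x(i) - R_y(i); compute d_i^2.
  (6-6)^2=0, (1-1)^2=0, (8-10)^2=4, (3-3)^2=0, (12-8)^2=16, (10-12)^2=4, (11-7)^2=16, (2-4)^2=4, (9-9)^2=0, (7-11)^2=16, (5-5)^2=0, (4-2)^2=4
sum(d^2) = 64.
Step 3: rho = 1 - 6*64 / (12*(12^2 - 1)) = 1 - 384/1716 = 0.776224.
Step 4: Under H0, t = rho * sqrt((n-2)/(1-rho^2)) = 3.8934 ~ t(10).
Step 5: Two-sided p-value from the t-distribution with 10 df = 0.002993.
Step 6: alpha = 0.05. reject H0.

rho = 0.7762, p = 0.002993, reject H0 at alpha = 0.05.


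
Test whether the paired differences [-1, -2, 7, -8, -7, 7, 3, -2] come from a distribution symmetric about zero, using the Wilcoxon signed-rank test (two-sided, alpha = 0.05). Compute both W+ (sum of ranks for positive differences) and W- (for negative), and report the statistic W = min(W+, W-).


Step 1: Drop any zero differences (none here) and take |d_i|.
|d| = [1, 2, 7, 8, 7, 7, 3, 2]
Step 2: Midrank |d_i| (ties get averaged ranks).
ranks: |1|->1, |2|->2.5, |7|->6, |8|->8, |7|->6, |7|->6, |3|->4, |2|->2.5
Step 3: Attach original signs; sum ranks with positive sign and with negative sign.
W+ = 6 + 6 + 4 = 16
W- = 1 + 2.5 + 8 + 6 + 2.5 = 20
(Check: W+ + W- = 36 should equal n(n+1)/2 = 36.)
Step 4: Test statistic W = min(W+, W-) = 16.
Step 5: Ties in |d|, so use the tie-corrected normal approximation.
        E[W] = n(n+1)/4 = 8*9/4 = 18.
        Tie groups: |d|=2 (t=2), |d|=7 (t=3); sum(t^3 - t) = 30.
        Var[W] = n(n+1)(2n+1)/24 - sum(t^3-t)/48 = 1224/24 - 30/48 = 50.375.
        z = (W - E[W]) / sqrt(Var[W]) = (16 - 18) / 7.0975 = -0.2818.
        Two-sided p = 2*Phi(z) = 0.778106.
Step 6: alpha = 0.05. fail to reject H0.

W+ = 16, W- = 20, W = min = 16, p = 0.778106, fail to reject H0.


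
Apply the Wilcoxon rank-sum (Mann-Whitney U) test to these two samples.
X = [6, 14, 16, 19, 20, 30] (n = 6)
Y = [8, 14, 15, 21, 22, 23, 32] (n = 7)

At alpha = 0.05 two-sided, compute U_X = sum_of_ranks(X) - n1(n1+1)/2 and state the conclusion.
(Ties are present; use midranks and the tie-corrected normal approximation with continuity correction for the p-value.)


Step 1: Combine and sort all 13 observations; assign midranks.
sorted (value, group): (6,X), (8,Y), (14,X), (14,Y), (15,Y), (16,X), (19,X), (20,X), (21,Y), (22,Y), (23,Y), (30,X), (32,Y)
ranks: 6->1, 8->2, 14->3.5, 14->3.5, 15->5, 16->6, 19->7, 20->8, 21->9, 22->10, 23->11, 30->12, 32->13
Step 2: Rank sum for X: R1 = 1 + 3.5 + 6 + 7 + 8 + 12 = 37.5.
Step 3: U_X = R1 - n1(n1+1)/2 = 37.5 - 6*7/2 = 37.5 - 21 = 16.5.
       U_Y = n1*n2 - U_X = 42 - 16.5 = 25.5.
Step 4: Ties are present, so use the tie-corrected normal approximation (with continuity correction) for the p-value.
Step 5: p-value = 0.567176; compare to alpha = 0.05. fail to reject H0.

U_X = 16.5, p = 0.567176, fail to reject H0 at alpha = 0.05.
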